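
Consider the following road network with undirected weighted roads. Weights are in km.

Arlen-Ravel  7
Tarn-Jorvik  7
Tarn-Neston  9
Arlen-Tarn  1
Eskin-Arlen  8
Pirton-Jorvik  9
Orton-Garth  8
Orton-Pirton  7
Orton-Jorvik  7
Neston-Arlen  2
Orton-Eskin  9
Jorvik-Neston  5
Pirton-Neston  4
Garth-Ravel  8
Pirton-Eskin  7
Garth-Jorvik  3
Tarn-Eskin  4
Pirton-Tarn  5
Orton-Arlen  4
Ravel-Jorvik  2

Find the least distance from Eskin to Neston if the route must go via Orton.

Shortest Eskin→Orton: Eskin–Orton = 9
Best Orton to Neston: Orton–Arlen–Neston costing 6
Total via Orton: 9 + 6 = 15 km.

15 km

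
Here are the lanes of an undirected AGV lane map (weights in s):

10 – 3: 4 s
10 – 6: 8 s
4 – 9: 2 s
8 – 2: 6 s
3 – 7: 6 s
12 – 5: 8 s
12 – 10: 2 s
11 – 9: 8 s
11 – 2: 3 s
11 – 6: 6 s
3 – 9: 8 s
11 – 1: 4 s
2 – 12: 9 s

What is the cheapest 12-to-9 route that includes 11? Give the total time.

Best 12 to 11: 12 → 2 → 11 costing 12
Best 11 to 9: 11 → 9 costing 8
Total via 11: 12 + 8 = 20 s.

20 s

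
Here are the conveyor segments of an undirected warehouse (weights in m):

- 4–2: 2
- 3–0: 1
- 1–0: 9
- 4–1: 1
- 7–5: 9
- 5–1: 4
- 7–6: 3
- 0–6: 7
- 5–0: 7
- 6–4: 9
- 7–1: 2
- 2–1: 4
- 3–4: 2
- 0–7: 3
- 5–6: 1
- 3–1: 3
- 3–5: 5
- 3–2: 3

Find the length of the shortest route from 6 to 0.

6 m

Shortest distances from 6:
6: 0
5: 1  (via 6)
7: 3  (via 6)
1: 5  (via 5)
0: 6  (via 7)
Shortest route: 6–7–0 = 6 m.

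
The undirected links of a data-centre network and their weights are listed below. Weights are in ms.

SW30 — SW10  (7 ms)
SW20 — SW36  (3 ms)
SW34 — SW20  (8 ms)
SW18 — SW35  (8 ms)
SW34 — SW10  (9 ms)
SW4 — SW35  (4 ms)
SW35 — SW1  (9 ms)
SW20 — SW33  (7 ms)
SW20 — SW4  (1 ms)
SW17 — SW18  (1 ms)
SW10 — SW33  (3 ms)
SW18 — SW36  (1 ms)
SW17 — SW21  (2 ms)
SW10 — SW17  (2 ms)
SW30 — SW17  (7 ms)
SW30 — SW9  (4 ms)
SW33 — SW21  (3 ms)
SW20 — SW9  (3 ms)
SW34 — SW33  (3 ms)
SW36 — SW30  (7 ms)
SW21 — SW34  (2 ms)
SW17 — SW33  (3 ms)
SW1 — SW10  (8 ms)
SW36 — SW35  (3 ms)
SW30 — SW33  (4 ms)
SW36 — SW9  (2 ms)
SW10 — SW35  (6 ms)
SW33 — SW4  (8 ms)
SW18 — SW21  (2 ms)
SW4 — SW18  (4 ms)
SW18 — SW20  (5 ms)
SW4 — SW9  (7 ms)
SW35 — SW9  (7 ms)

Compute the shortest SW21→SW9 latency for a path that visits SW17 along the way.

Shortest SW21→SW17: SW21–SW17 = 2
Shortest SW17→SW9: SW17–SW18–SW36–SW9 = 4
Total via SW17: 2 + 4 = 6 ms.

6 ms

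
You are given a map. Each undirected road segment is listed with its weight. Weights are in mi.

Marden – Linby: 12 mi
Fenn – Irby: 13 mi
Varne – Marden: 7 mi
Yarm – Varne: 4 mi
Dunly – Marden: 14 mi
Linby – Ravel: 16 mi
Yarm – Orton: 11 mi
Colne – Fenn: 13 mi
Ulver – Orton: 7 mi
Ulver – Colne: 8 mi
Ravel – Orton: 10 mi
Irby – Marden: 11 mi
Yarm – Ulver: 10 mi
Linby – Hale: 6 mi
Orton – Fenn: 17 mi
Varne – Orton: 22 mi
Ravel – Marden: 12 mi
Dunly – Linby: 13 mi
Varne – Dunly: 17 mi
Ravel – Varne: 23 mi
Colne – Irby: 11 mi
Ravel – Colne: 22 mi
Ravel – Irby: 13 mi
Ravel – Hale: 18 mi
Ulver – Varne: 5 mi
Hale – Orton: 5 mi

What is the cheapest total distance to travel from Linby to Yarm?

22 mi

Compare a few routes:
Linby → Hale → Orton → Ulver → Varne → Yarm: 6+5+7+5+4 = 27
Linby → Marden → Varne → Yarm: 12+7+4 = 23
Linby → Hale → Orton → Yarm: 6+5+11 = 22
The minimum is 22 mi via Linby → Hale → Orton → Yarm.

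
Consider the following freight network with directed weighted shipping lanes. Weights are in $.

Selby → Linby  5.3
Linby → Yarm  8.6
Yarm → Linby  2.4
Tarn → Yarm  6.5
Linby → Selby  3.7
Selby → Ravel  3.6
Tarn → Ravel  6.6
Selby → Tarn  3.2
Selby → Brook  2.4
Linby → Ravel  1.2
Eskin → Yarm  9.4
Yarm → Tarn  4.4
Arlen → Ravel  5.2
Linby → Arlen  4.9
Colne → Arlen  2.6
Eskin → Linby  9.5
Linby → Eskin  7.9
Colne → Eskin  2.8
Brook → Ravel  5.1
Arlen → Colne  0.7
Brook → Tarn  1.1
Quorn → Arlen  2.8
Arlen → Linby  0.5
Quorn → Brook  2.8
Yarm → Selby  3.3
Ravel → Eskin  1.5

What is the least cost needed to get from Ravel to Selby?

Settle nodes by increasing distance from Ravel:
Ravel: 0
Eskin: 1.5  (via Ravel)
Yarm: 10.9  (via Eskin)
Linby: 11  (via Eskin)
Selby: 14.2  (via Yarm)
Shortest route: Ravel → Eskin → Yarm → Selby = $14.2.

$14.2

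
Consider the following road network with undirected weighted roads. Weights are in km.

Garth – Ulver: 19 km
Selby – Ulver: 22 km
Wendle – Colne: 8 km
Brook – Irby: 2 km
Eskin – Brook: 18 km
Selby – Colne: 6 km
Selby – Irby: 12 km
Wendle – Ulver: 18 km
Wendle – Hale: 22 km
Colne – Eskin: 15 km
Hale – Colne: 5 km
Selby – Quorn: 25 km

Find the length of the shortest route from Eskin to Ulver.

41 km

Candidate routes:
Eskin - Colne - Wendle - Ulver: 15+8+18 = 41
Eskin - Brook - Irby - Selby - Ulver: 18+2+12+22 = 54
Eskin - Colne - Selby - Ulver: 15+6+22 = 43
The minimum is 41 km via Eskin - Colne - Wendle - Ulver.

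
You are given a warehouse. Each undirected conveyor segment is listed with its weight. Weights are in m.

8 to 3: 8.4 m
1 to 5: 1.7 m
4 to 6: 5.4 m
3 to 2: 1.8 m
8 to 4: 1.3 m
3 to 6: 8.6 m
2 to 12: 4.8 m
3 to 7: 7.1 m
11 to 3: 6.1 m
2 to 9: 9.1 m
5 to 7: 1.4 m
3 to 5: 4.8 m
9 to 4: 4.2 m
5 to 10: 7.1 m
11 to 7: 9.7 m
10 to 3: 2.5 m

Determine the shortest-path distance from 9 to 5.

Candidate routes:
9 → 2 → 3 → 5: 9.1+1.8+4.8 = 15.7
9 → 4 → 8 → 3 → 5: 4.2+1.3+8.4+4.8 = 18.7
9 → 2 → 3 → 10 → 5: 9.1+1.8+2.5+7.1 = 20.5
9 → 2 → 3 → 7 → 5: 9.1+1.8+7.1+1.4 = 19.4
Cheapest is 9 → 2 → 3 → 5 at 15.7 m.

15.7 m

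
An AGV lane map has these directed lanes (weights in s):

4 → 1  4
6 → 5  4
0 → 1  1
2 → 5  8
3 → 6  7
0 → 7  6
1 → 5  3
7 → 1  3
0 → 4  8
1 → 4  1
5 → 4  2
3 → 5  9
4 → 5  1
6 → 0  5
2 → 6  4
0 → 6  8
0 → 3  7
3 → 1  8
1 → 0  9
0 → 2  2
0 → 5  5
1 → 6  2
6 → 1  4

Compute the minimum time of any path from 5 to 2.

Compare a few routes:
5 → 4 → 1 → 6 → 0 → 2: 2+4+2+5+2 = 15
5 → 4 → 1 → 0 → 2: 2+4+9+2 = 17
Cheapest is 5 → 4 → 1 → 6 → 0 → 2 at 15 s.

15 s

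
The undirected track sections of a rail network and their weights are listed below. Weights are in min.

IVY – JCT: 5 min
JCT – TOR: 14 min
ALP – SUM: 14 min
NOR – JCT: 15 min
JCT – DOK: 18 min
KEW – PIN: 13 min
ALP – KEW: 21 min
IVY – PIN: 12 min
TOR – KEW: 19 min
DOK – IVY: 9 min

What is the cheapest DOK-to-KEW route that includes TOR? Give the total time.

Shortest DOK→TOR: DOK → IVY → JCT → TOR = 28
Best TOR to KEW: TOR → KEW costing 19
Total via TOR: 28 + 19 = 47 min.

47 min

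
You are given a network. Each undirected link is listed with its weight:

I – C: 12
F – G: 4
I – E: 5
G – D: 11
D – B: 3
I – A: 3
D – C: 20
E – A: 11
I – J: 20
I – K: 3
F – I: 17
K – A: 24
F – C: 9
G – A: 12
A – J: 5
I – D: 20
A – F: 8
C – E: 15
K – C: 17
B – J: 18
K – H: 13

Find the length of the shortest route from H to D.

Enumerating some paths:
H–K–I–A–J–B–D: 13+3+3+5+18+3 = 45
H–K–I–A–F–G–D: 13+3+3+8+4+11 = 42
H–K–I–D: 13+3+20 = 36
H–K–I–A–G–D: 13+3+3+12+11 = 42
Cheapest is H–K–I–D at 36.

36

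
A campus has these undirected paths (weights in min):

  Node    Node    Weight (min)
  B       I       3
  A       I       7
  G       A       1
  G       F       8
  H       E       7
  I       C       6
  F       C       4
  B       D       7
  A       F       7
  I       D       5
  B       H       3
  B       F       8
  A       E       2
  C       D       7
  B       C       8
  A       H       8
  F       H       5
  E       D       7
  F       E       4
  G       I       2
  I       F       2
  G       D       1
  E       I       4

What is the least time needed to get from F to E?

Enumerating some paths:
F → A → E: 7+2 = 9
F → E: 4 = 4
F → I → E: 2+4 = 6
F → I → G → A → E: 2+2+1+2 = 7
Cheapest is F → E at 4 min.

4 min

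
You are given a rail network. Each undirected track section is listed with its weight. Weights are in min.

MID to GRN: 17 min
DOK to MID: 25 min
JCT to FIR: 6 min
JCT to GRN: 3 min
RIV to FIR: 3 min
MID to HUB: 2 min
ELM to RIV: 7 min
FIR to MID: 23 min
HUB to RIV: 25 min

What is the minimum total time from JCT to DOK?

45 min

Running Dijkstra from JCT:
JCT: 0
GRN: 3  (via JCT)
FIR: 6  (via JCT)
RIV: 9  (via FIR)
ELM: 16  (via RIV)
MID: 20  (via GRN)
HUB: 22  (via MID)
DOK: 45  (via MID)
Shortest route: JCT → GRN → MID → DOK = 45 min.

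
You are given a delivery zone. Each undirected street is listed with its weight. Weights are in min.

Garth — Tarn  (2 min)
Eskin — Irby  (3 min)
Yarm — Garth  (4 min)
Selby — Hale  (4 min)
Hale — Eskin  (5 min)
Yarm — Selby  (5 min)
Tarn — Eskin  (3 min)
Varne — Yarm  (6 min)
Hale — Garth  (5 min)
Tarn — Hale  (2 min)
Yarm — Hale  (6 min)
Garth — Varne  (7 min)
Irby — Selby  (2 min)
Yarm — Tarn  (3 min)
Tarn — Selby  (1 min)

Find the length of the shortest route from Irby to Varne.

Compare a few routes:
Irby–Selby–Tarn–Garth–Varne: 2+1+2+7 = 12
Irby–Selby–Yarm–Varne: 2+5+6 = 13
Irby–Eskin–Tarn–Yarm–Varne: 3+3+3+6 = 15
Cheapest is Irby–Selby–Tarn–Garth–Varne at 12 min.

12 min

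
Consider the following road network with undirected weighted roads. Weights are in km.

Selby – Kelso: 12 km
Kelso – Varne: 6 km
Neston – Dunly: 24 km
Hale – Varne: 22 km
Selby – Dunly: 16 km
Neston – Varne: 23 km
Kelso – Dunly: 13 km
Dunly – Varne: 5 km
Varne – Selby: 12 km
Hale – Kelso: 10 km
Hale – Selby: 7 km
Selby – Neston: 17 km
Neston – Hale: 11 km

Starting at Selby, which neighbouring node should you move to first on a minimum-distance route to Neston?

Neston

Compare a few routes:
Selby–Kelso–Hale–Neston: 12+10+11 = 33
Selby–Neston: 17 = 17
Selby–Hale–Neston: 7+11 = 18
The minimum is 17 km via Selby–Neston.
So from Selby the first move is to Neston.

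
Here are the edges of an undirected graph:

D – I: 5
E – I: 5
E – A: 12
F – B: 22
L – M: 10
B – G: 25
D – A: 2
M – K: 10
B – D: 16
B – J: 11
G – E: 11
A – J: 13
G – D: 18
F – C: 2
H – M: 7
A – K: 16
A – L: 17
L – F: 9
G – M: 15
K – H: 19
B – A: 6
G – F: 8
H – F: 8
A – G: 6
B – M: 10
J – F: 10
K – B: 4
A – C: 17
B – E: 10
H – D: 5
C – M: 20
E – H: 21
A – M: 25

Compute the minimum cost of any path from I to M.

17

Running Dijkstra from I:
I: 0
D: 5  (via I)
E: 5  (via I)
A: 7  (via D)
H: 10  (via D)
B: 13  (via A)
G: 13  (via A)
K: 17  (via B)
M: 17  (via H)
Shortest route: I → D → H → M = 17.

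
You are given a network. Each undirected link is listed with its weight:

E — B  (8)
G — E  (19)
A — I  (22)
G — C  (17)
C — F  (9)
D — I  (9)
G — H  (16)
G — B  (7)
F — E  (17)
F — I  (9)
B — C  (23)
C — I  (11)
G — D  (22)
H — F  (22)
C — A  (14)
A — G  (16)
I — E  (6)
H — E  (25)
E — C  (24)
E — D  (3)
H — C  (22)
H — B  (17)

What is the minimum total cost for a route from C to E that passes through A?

42

Best C to A: C–A costing 14
Best A to E: A–I–E costing 28
Total via A: 14 + 28 = 42.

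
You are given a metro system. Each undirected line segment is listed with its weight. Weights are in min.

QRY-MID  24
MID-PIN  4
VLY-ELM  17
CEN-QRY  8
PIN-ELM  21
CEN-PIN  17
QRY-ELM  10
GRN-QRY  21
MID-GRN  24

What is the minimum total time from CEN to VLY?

Shortest distances from CEN:
CEN: 0
QRY: 8  (via CEN)
PIN: 17  (via CEN)
ELM: 18  (via QRY)
MID: 21  (via PIN)
GRN: 29  (via QRY)
VLY: 35  (via ELM)
Shortest route: CEN → QRY → ELM → VLY = 35 min.

35 min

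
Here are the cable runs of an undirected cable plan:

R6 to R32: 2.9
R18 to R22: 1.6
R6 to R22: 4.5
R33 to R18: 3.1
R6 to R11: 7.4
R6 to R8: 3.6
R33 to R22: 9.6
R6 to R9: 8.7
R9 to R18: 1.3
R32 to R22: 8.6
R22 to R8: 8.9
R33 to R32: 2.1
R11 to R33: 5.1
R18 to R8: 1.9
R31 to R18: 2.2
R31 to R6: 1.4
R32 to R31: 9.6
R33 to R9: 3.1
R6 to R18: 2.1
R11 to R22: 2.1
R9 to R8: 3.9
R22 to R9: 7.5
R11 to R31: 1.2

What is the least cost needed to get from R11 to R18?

3.4

Compare a few routes:
R11 → R22 → R18: 2.1+1.6 = 3.7
R11 → R31 → R6 → R18: 1.2+1.4+2.1 = 4.7
R11 → R31 → R18: 1.2+2.2 = 3.4
The minimum is 3.4 via R11 → R31 → R18.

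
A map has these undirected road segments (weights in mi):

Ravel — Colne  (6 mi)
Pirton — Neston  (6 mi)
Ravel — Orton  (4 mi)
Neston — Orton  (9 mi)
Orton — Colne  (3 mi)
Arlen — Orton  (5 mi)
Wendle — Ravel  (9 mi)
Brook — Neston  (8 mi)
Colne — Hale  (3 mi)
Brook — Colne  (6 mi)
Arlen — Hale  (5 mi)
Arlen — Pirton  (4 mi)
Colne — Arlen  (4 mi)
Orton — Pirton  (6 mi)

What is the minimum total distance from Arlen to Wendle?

Settle nodes by increasing distance from Arlen:
Arlen: 0
Pirton: 4  (via Arlen)
Colne: 4  (via Arlen)
Hale: 5  (via Arlen)
Orton: 5  (via Arlen)
Ravel: 9  (via Orton)
Brook: 10  (via Colne)
Neston: 10  (via Pirton)
Wendle: 18  (via Ravel)
Shortest route: Arlen–Orton–Ravel–Wendle = 18 mi.

18 mi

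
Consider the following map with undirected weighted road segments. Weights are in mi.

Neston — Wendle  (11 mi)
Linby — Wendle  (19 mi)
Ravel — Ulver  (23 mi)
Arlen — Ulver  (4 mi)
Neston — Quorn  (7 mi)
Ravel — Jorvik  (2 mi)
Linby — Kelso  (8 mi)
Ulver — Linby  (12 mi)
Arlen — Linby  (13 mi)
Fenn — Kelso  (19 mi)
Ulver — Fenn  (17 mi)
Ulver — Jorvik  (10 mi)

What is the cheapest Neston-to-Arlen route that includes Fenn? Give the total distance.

78 mi

Shortest Neston→Fenn: Neston–Wendle–Linby–Kelso–Fenn = 57
Best Fenn to Arlen: Fenn–Ulver–Arlen costing 21
Total via Fenn: 57 + 21 = 78 mi.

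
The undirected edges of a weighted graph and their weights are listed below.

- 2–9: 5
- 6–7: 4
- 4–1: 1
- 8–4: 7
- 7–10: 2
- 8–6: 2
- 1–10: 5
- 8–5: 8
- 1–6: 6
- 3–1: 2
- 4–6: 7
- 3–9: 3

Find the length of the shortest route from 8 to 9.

Shortest distances from 8:
8: 0
6: 2  (via 8)
7: 6  (via 6)
4: 7  (via 8)
1: 8  (via 6)
5: 8  (via 8)
10: 8  (via 7)
3: 10  (via 1)
9: 13  (via 3)
Shortest route: 8–6–1–3–9 = 13.

13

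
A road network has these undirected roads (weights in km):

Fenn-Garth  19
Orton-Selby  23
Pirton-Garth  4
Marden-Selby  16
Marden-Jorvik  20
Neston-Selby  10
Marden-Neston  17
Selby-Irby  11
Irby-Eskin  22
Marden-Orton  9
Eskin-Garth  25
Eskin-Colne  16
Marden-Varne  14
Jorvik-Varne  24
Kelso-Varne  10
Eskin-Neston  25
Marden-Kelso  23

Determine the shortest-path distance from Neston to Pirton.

54 km

Enumerating some paths:
Neston → Marden → Orton → Selby → Irby → Eskin → Garth → Pirton: 17+9+23+11+22+25+4 = 111
Neston → Marden → Selby → Irby → Eskin → Garth → Pirton: 17+16+11+22+25+4 = 95
Neston → Eskin → Garth → Pirton: 25+25+4 = 54
Neston → Selby → Irby → Eskin → Garth → Pirton: 10+11+22+25+4 = 72
The minimum is 54 km via Neston → Eskin → Garth → Pirton.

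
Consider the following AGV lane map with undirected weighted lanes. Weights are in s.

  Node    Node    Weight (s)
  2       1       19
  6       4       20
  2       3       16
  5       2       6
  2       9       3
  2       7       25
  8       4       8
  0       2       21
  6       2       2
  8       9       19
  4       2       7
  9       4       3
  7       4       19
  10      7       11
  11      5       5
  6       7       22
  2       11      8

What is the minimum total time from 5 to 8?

Shortest distances from 5:
5: 0
11: 5  (via 5)
2: 6  (via 5)
6: 8  (via 2)
9: 9  (via 2)
4: 12  (via 9)
8: 20  (via 4)
Shortest route: 5–2–9–4–8 = 20 s.

20 s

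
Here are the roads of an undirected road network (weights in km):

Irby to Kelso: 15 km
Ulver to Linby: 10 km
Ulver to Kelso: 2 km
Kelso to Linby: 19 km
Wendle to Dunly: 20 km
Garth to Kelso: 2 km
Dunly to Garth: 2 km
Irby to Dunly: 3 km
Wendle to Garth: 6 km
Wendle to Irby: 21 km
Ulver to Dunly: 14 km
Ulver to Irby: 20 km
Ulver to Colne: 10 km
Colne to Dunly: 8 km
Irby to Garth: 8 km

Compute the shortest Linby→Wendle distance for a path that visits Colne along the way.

36 km

Shortest Linby→Colne: Linby → Ulver → Colne = 20
Best Colne to Wendle: Colne → Dunly → Garth → Wendle costing 16
Total via Colne: 20 + 16 = 36 km.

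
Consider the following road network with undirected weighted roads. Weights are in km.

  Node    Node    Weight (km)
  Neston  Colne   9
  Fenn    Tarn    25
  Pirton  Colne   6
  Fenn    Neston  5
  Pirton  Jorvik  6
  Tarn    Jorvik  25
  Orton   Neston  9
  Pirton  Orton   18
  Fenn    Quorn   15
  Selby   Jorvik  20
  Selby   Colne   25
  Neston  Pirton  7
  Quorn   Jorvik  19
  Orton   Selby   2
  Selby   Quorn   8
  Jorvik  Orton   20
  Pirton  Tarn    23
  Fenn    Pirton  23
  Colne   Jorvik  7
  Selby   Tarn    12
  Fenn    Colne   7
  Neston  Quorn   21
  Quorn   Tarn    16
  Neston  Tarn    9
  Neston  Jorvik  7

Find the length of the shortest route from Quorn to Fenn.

Candidate routes:
Quorn–Fenn: 15 = 15
Quorn–Selby–Orton–Neston–Fenn: 8+2+9+5 = 24
Cheapest is Quorn–Fenn at 15 km.

15 km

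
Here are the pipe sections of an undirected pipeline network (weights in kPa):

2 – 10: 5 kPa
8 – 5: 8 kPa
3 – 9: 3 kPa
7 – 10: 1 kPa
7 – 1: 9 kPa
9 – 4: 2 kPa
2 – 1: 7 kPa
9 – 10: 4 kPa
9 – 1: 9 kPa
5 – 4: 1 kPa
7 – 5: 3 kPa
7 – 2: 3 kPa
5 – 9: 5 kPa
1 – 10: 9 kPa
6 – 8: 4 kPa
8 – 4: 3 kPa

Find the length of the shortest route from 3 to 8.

Running Dijkstra from 3:
3: 0
9: 3  (via 3)
4: 5  (via 9)
5: 6  (via 4)
10: 7  (via 9)
7: 8  (via 10)
8: 8  (via 4)
Shortest route: 3–9–4–8 = 8 kPa.

8 kPa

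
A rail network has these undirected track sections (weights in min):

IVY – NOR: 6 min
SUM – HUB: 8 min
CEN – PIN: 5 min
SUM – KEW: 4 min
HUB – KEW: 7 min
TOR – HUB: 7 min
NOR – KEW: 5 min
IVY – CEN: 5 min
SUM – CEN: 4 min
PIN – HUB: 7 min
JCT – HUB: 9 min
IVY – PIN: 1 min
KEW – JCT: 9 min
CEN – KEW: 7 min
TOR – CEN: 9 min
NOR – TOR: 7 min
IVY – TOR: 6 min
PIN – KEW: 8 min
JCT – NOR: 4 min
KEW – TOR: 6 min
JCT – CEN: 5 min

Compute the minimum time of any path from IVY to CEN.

5 min

Candidate routes:
IVY - CEN: 5 = 5
IVY - PIN - CEN: 1+5 = 6
Cheapest is IVY - CEN at 5 min.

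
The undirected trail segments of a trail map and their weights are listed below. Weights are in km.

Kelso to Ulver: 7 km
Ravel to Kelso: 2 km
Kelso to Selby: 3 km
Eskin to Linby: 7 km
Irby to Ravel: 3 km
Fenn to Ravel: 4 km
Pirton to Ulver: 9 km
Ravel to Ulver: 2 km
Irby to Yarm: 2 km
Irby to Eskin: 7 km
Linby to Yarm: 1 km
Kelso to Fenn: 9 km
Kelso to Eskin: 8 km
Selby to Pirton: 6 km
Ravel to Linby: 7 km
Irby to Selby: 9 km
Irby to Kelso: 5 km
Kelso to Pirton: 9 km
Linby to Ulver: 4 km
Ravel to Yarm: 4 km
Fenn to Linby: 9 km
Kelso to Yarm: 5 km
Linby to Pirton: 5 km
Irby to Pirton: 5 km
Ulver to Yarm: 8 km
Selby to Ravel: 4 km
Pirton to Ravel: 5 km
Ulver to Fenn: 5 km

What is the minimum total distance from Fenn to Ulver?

5 km

Enumerating some paths:
Fenn–Ravel–Ulver: 4+2 = 6
Fenn–Ulver: 5 = 5
Cheapest is Fenn–Ulver at 5 km.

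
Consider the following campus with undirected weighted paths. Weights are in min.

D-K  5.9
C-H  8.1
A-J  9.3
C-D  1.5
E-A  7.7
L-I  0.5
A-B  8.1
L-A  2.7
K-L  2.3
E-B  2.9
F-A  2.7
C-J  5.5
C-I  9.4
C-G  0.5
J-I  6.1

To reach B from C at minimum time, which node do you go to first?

Compare a few routes:
C–I–L–A–B: 9.4+0.5+2.7+8.1 = 20.7
C–D–K–L–A–B: 1.5+5.9+2.3+2.7+8.1 = 20.5
C–J–A–B: 5.5+9.3+8.1 = 22.9
C–J–I–L–A–B: 5.5+6.1+0.5+2.7+8.1 = 22.9
Cheapest is C–D–K–L–A–B at 20.5 min.
So from C the first move is to D.

D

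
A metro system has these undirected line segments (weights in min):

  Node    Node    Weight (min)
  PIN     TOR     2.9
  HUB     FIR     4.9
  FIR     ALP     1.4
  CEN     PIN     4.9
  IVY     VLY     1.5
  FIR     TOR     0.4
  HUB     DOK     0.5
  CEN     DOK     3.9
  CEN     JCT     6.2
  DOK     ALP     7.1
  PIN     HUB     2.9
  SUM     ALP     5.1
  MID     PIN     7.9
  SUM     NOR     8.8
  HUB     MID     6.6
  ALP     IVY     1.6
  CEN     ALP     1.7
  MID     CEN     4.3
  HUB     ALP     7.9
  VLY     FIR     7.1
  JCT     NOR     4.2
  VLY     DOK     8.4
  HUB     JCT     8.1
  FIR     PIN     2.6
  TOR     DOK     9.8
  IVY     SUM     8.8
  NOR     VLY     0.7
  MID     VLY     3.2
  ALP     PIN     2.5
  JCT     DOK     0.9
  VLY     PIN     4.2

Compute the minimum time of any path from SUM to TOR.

Running Dijkstra from SUM:
SUM: 0
ALP: 5.1  (via SUM)
FIR: 6.5  (via ALP)
IVY: 6.7  (via ALP)
CEN: 6.8  (via ALP)
TOR: 6.9  (via FIR)
Shortest route: SUM → ALP → FIR → TOR = 6.9 min.

6.9 min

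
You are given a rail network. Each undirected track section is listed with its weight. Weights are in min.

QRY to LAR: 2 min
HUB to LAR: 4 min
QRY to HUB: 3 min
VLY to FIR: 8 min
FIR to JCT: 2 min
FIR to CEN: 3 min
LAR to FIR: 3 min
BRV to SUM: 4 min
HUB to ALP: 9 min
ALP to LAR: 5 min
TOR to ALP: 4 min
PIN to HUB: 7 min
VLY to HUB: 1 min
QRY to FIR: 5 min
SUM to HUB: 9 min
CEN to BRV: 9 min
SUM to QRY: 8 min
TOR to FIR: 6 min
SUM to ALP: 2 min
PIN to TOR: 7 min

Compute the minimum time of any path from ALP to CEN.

Enumerating some paths:
ALP → LAR → FIR → CEN: 5+3+3 = 11
ALP → TOR → FIR → CEN: 4+6+3 = 13
ALP → LAR → QRY → FIR → CEN: 5+2+5+3 = 15
Cheapest is ALP → LAR → FIR → CEN at 11 min.

11 min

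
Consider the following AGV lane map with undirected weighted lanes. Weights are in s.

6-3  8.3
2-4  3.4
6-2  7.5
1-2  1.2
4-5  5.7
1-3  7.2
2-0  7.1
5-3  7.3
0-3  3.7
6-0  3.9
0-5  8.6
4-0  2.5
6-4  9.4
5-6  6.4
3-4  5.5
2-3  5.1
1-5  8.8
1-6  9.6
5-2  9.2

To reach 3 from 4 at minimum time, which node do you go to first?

Compare a few routes:
4–2–1–3: 3.4+1.2+7.2 = 11.8
4–2–3: 3.4+5.1 = 8.5
4–0–3: 2.5+3.7 = 6.2
4–3: 5.5 = 5.5
Cheapest is 4–3 at 5.5 s.
So from 4 the first move is to 3.

3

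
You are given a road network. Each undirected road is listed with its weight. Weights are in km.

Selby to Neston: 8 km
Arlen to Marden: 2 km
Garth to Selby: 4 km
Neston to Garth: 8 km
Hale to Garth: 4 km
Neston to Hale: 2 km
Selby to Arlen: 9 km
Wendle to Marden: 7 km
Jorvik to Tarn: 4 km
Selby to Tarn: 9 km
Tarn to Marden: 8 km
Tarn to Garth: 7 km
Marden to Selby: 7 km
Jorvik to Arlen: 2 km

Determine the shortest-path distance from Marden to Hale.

15 km

Settle nodes by increasing distance from Marden:
Marden: 0
Arlen: 2  (via Marden)
Jorvik: 4  (via Arlen)
Selby: 7  (via Marden)
Wendle: 7  (via Marden)
Tarn: 8  (via Marden)
Garth: 11  (via Selby)
Neston: 15  (via Selby)
Hale: 15  (via Garth)
Shortest route: Marden–Selby–Garth–Hale = 15 km.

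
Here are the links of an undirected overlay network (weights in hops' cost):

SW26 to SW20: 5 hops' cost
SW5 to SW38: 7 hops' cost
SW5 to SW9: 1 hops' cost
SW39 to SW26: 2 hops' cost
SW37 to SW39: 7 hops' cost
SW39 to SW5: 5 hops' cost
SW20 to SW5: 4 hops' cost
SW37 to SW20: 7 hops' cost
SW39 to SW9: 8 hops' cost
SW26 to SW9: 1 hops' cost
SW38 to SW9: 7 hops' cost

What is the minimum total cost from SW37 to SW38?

Settle nodes by increasing distance from SW37:
SW37: 0
SW39: 7  (via SW37)
SW20: 7  (via SW37)
SW26: 9  (via SW39)
SW9: 10  (via SW26)
SW5: 11  (via SW20)
SW38: 17  (via SW9)
Shortest route: SW37 → SW39 → SW26 → SW9 → SW38 = 17 hops' cost.

17 hops' cost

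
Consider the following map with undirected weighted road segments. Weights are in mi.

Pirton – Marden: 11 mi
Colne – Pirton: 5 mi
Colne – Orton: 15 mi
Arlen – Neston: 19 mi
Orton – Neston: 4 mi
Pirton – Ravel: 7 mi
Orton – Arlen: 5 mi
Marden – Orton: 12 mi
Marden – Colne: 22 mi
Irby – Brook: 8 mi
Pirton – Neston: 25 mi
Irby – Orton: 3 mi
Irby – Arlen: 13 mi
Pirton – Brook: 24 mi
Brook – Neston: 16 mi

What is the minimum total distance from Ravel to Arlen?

Settle nodes by increasing distance from Ravel:
Ravel: 0
Pirton: 7  (via Ravel)
Colne: 12  (via Pirton)
Marden: 18  (via Pirton)
Orton: 27  (via Colne)
Irby: 30  (via Orton)
Neston: 31  (via Orton)
Brook: 31  (via Pirton)
Arlen: 32  (via Orton)
Shortest route: Ravel → Pirton → Colne → Orton → Arlen = 32 mi.

32 mi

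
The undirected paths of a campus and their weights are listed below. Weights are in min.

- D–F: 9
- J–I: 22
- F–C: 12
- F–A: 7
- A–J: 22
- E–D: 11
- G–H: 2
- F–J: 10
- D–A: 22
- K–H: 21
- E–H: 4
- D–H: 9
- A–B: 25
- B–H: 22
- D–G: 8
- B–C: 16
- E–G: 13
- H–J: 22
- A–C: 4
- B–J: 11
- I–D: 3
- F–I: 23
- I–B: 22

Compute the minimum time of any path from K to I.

33 min

Settle nodes by increasing distance from K:
K: 0
H: 21  (via K)
G: 23  (via H)
E: 25  (via H)
D: 30  (via H)
I: 33  (via D)
Shortest route: K–H–D–I = 33 min.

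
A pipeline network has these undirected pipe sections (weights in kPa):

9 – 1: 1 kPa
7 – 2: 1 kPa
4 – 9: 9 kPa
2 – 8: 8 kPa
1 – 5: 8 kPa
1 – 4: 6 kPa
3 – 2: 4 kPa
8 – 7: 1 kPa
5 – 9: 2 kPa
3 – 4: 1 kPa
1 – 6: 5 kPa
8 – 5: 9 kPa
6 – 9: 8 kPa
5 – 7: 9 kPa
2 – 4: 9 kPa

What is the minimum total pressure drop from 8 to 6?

Shortest distances from 8:
8: 0
7: 1  (via 8)
2: 2  (via 7)
3: 6  (via 2)
4: 7  (via 3)
5: 9  (via 8)
9: 11  (via 5)
1: 12  (via 9)
6: 17  (via 1)
Shortest route: 8 → 5 → 9 → 1 → 6 = 17 kPa.

17 kPa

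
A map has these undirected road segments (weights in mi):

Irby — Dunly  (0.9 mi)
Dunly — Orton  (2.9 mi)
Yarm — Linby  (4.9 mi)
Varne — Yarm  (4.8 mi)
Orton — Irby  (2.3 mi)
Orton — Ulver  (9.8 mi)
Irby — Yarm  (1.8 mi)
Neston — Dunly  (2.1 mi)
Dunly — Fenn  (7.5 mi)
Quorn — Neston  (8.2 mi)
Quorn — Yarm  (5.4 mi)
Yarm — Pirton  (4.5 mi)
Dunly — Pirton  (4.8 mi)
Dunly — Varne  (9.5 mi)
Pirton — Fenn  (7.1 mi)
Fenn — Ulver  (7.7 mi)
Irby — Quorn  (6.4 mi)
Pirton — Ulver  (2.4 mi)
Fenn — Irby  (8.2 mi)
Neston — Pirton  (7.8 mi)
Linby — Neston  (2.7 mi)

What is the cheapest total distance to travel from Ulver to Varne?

11.7 mi

Settle nodes by increasing distance from Ulver:
Ulver: 0
Pirton: 2.4  (via Ulver)
Yarm: 6.9  (via Pirton)
Dunly: 7.2  (via Pirton)
Fenn: 7.7  (via Ulver)
Irby: 8.1  (via Dunly)
Neston: 9.3  (via Dunly)
Orton: 9.8  (via Ulver)
Varne: 11.7  (via Yarm)
Shortest route: Ulver → Pirton → Yarm → Varne = 11.7 mi.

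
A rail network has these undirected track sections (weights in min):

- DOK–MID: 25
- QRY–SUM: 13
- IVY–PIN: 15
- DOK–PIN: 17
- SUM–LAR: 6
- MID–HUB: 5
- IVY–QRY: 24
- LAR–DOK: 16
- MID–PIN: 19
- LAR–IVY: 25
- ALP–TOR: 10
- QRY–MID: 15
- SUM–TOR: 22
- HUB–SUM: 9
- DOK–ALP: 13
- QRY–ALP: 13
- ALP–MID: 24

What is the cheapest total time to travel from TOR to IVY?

47 min

Candidate routes:
TOR–ALP–QRY–IVY: 10+13+24 = 47
TOR–ALP–DOK–PIN–IVY: 10+13+17+15 = 55
TOR–SUM–QRY–IVY: 22+13+24 = 59
TOR–SUM–LAR–IVY: 22+6+25 = 53
Cheapest is TOR–ALP–QRY–IVY at 47 min.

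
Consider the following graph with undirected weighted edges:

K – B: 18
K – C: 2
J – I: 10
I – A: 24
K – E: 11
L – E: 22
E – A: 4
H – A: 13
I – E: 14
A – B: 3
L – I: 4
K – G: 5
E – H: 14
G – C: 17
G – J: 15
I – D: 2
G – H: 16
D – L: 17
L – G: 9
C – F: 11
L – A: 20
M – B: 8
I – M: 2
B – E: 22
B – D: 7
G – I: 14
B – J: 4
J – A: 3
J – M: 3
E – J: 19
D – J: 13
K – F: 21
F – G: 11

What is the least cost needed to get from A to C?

17

Candidate routes:
A → E → K → C: 4+11+2 = 17
A → J → G → K → C: 3+15+5+2 = 25
A → B → K → C: 3+18+2 = 23
The minimum is 17 via A → E → K → C.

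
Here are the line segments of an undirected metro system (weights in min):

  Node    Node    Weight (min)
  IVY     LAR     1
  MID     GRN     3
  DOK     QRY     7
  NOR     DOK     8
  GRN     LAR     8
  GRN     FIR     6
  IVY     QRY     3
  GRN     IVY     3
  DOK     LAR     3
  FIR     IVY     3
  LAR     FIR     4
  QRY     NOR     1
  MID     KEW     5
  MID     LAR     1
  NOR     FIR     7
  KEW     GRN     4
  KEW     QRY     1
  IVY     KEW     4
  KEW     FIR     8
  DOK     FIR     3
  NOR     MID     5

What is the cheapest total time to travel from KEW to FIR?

Settle nodes by increasing distance from KEW:
KEW: 0
QRY: 1  (via KEW)
NOR: 2  (via QRY)
GRN: 4  (via KEW)
IVY: 4  (via KEW)
MID: 5  (via KEW)
LAR: 5  (via IVY)
FIR: 7  (via IVY)
Shortest route: KEW–IVY–FIR = 7 min.

7 min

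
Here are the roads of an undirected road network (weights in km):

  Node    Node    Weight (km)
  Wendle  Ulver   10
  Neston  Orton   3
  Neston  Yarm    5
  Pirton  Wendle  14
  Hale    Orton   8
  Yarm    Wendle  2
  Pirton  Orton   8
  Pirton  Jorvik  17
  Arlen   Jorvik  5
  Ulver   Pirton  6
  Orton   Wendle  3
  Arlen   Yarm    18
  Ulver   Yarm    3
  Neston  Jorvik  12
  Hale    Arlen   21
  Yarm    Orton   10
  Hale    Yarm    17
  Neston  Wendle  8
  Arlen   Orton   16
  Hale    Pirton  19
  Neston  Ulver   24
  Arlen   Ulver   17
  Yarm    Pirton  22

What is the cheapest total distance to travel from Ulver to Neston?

Shortest distances from Ulver:
Ulver: 0
Yarm: 3  (via Ulver)
Wendle: 5  (via Yarm)
Pirton: 6  (via Ulver)
Orton: 8  (via Wendle)
Neston: 8  (via Yarm)
Shortest route: Ulver–Yarm–Neston = 8 km.

8 km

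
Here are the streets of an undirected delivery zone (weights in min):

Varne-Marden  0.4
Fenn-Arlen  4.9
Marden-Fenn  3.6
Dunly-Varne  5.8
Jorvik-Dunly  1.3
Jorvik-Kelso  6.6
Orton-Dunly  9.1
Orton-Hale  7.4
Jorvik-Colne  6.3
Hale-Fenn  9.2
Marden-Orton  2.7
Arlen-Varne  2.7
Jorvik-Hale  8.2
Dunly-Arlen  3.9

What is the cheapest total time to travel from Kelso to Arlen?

Shortest distances from Kelso:
Kelso: 0
Jorvik: 6.6  (via Kelso)
Dunly: 7.9  (via Jorvik)
Arlen: 11.8  (via Dunly)
Shortest route: Kelso → Jorvik → Dunly → Arlen = 11.8 min.

11.8 min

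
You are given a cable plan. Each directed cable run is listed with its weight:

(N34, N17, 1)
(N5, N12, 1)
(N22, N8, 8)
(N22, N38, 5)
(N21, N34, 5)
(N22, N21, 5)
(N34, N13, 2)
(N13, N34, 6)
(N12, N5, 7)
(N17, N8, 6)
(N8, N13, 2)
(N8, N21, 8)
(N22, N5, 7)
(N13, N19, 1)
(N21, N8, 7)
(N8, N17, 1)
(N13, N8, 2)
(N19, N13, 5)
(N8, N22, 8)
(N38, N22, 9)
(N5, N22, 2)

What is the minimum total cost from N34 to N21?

Shortest distances from N34:
N34: 0
N17: 1  (via N34)
N13: 2  (via N34)
N19: 3  (via N13)
N8: 4  (via N13)
N22: 12  (via N8)
N21: 12  (via N8)
Shortest route: N34–N13–N8–N21 = 12.

12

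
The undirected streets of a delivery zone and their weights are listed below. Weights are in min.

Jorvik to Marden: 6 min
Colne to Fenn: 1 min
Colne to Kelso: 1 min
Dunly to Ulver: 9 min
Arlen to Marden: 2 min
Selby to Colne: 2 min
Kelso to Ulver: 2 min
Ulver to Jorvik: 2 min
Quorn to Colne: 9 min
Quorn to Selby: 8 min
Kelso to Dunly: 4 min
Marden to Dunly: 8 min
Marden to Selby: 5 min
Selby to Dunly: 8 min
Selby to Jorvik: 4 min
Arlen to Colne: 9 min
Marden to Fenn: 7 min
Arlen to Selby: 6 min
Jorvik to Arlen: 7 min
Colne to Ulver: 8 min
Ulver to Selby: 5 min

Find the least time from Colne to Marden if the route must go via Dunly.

Shortest Colne→Dunly: Colne–Kelso–Dunly = 5
Best Dunly to Marden: Dunly–Marden costing 8
Total via Dunly: 5 + 8 = 13 min.

13 min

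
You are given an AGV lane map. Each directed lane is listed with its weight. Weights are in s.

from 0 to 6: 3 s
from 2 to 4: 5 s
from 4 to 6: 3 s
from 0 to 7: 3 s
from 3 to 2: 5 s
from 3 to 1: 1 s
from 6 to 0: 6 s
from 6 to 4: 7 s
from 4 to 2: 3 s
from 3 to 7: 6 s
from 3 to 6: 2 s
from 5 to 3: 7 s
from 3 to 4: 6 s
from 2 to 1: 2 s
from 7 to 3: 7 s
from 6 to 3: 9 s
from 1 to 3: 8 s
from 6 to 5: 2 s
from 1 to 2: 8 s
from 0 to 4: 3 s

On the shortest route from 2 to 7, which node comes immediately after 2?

1

Compare a few routes:
2 → 4 → 6 → 5 → 3 → 7: 5+3+2+7+6 = 23
2 → 4 → 6 → 0 → 7: 5+3+6+3 = 17
2 → 1 → 3 → 7: 2+8+6 = 16
2 → 1 → 3 → 6 → 0 → 7: 2+8+2+6+3 = 21
The minimum is 16 s via 2 → 1 → 3 → 7.
So from 2 the first move is to 1.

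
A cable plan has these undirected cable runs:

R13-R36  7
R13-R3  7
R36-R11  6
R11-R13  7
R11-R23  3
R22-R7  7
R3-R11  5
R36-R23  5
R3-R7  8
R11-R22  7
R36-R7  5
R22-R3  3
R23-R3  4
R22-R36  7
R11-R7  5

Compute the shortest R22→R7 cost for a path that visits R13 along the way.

22

Shortest R22→R13: R22–R3–R13 = 10
Best R13 to R7: R13–R11–R7 costing 12
Total via R13: 10 + 12 = 22.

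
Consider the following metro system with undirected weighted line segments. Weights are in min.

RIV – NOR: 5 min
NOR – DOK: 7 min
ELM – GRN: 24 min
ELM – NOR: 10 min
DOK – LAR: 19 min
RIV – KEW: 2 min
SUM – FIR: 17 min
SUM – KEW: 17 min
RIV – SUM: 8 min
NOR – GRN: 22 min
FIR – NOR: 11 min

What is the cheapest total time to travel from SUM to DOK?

Running Dijkstra from SUM:
SUM: 0
RIV: 8  (via SUM)
KEW: 10  (via RIV)
NOR: 13  (via RIV)
FIR: 17  (via SUM)
DOK: 20  (via NOR)
Shortest route: SUM–RIV–NOR–DOK = 20 min.

20 min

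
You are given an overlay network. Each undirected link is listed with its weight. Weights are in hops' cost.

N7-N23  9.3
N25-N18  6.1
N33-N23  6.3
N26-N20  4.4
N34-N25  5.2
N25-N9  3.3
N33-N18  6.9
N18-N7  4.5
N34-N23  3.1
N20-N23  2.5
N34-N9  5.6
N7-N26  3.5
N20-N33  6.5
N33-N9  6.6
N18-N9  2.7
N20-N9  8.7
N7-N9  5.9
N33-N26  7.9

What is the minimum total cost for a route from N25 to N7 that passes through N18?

Best N25 to N18: N25 → N9 → N18 costing 6
Best N18 to N7: N18 → N7 costing 4.5
Total via N18: 6 + 4.5 = 10.5 hops' cost.

10.5 hops' cost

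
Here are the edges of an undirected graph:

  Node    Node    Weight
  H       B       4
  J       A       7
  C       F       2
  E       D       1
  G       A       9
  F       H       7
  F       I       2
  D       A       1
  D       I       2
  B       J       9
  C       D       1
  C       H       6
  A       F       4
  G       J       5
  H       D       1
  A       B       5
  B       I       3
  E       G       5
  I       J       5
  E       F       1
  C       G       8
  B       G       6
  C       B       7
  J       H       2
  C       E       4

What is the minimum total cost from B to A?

Running Dijkstra from B:
B: 0
I: 3  (via B)
H: 4  (via B)
A: 5  (via B)
Shortest route: B → A = 5.

5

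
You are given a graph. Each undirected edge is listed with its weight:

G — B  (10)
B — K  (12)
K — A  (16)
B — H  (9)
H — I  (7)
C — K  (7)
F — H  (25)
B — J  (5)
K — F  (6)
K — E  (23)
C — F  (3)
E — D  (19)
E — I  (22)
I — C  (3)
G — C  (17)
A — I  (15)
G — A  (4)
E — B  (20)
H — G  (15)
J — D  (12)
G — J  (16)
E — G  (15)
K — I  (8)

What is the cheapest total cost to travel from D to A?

Candidate routes:
D–J–G–A: 12+16+4 = 32
D–E–G–A: 19+15+4 = 38
D–J–B–G–A: 12+5+10+4 = 31
D–J–B–K–A: 12+5+12+16 = 45
Cheapest is D–J–B–G–A at 31.

31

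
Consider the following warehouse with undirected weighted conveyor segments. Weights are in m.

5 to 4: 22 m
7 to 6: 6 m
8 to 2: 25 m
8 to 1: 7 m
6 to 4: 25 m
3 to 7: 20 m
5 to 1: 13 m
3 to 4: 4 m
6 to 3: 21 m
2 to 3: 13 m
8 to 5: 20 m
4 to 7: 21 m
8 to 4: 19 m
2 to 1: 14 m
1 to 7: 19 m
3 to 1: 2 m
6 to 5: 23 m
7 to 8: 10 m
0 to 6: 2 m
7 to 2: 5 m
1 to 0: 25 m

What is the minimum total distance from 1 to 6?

Enumerating some paths:
1 → 3 → 6: 2+21 = 23
1 → 7 → 6: 19+6 = 25
Cheapest is 1 → 3 → 6 at 23 m.

23 m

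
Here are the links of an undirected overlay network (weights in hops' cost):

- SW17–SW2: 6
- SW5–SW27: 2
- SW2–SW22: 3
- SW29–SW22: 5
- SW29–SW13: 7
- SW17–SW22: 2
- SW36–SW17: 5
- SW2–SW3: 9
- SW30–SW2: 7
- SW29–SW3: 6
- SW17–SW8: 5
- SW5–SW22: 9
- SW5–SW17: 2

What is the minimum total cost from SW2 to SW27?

9 hops' cost

Compare a few routes:
SW2–SW17–SW5–SW27: 6+2+2 = 10
SW2–SW22–SW17–SW5–SW27: 3+2+2+2 = 9
SW2–SW22–SW5–SW27: 3+9+2 = 14
SW2–SW17–SW22–SW5–SW27: 6+2+9+2 = 19
The minimum is 9 hops' cost via SW2–SW22–SW17–SW5–SW27.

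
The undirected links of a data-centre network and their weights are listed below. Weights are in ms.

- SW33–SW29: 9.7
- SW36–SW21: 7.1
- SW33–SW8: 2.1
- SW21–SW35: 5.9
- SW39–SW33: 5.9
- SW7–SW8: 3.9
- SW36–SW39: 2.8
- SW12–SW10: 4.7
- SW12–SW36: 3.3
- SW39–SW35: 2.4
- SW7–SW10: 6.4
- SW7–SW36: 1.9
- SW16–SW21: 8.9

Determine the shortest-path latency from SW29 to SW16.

32.8 ms

Enumerating some paths:
SW29 - SW33 - SW8 - SW7 - SW36 - SW39 - SW35 - SW21 - SW16: 9.7+2.1+3.9+1.9+2.8+2.4+5.9+8.9 = 37.6
SW29 - SW33 - SW39 - SW35 - SW21 - SW16: 9.7+5.9+2.4+5.9+8.9 = 32.8
SW29 - SW33 - SW8 - SW7 - SW36 - SW21 - SW16: 9.7+2.1+3.9+1.9+7.1+8.9 = 33.6
SW29 - SW33 - SW39 - SW36 - SW21 - SW16: 9.7+5.9+2.8+7.1+8.9 = 34.4
Cheapest is SW29 - SW33 - SW39 - SW35 - SW21 - SW16 at 32.8 ms.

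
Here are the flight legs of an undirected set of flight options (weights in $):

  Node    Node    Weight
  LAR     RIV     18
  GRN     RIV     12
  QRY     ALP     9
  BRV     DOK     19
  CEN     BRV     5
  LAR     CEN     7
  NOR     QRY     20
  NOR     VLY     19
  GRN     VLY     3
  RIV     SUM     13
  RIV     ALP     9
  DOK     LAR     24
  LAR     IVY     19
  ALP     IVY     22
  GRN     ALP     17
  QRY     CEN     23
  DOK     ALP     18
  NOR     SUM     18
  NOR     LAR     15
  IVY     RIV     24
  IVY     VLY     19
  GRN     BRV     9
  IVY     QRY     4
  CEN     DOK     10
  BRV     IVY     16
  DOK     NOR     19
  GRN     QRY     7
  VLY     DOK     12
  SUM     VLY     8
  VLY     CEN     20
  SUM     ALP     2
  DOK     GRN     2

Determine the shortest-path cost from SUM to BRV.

Compare a few routes:
SUM - VLY - GRN - BRV: 8+3+9 = 20
SUM - ALP - QRY - GRN - BRV: 2+9+7+9 = 27
The minimum is $20 via SUM - VLY - GRN - BRV.

$20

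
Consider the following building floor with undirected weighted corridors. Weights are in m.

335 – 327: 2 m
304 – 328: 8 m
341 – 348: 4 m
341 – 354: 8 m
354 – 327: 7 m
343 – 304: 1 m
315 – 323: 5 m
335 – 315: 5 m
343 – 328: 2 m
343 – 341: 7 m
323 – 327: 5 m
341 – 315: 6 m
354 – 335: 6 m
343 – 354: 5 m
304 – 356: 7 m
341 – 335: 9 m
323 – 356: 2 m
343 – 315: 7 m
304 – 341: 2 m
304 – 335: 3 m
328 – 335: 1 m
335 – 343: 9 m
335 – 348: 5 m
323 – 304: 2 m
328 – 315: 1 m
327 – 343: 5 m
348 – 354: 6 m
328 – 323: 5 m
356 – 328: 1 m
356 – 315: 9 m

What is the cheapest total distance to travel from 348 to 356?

Compare a few routes:
348–341–304–343–328–356: 4+2+1+2+1 = 10
348–341–304–323–356: 4+2+2+2 = 10
348–335–328–356: 5+1+1 = 7
Cheapest is 348–335–328–356 at 7 m.

7 m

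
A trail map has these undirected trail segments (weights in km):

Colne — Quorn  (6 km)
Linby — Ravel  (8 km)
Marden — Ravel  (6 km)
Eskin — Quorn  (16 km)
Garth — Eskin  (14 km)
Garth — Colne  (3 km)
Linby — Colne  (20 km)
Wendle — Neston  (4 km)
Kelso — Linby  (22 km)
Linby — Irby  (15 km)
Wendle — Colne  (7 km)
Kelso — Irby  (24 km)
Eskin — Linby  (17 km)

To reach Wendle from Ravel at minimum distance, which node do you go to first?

Linby

Enumerating some paths:
Ravel–Linby–Colne–Wendle: 8+20+7 = 35
Ravel–Linby–Eskin–Garth–Colne–Wendle: 8+17+14+3+7 = 49
Ravel–Linby–Eskin–Quorn–Colne–Wendle: 8+17+16+6+7 = 54
Cheapest is Ravel–Linby–Colne–Wendle at 35 km.
So from Ravel the first move is to Linby.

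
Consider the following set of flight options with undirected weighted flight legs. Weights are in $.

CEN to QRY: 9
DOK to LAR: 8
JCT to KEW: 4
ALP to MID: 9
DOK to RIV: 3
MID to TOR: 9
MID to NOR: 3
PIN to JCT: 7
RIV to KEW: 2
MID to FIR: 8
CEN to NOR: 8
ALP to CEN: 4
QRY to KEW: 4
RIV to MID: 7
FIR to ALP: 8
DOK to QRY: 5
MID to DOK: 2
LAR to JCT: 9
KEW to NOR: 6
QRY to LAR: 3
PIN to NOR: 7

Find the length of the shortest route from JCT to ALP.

$20

Settle nodes by increasing distance from JCT:
JCT: 0
KEW: 4  (via JCT)
RIV: 6  (via KEW)
PIN: 7  (via JCT)
QRY: 8  (via KEW)
LAR: 9  (via JCT)
DOK: 9  (via RIV)
NOR: 10  (via KEW)
MID: 11  (via DOK)
CEN: 17  (via QRY)
FIR: 19  (via MID)
TOR: 20  (via MID)
ALP: 20  (via MID)
Shortest route: JCT → KEW → RIV → DOK → MID → ALP = $20.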